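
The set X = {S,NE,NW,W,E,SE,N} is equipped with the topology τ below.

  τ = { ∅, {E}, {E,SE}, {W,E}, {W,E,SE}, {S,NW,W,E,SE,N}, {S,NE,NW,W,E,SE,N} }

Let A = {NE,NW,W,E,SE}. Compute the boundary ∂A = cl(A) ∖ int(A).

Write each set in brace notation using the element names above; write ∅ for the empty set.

{S,NE,NW,N}

open subsets of A: ∅, {E}, {E,SE}, {W,E}, {W,E,SE}; so int(A) = {W,E,SE}
closure: X∖int(X∖A) = X∖∅ = {S,NE,NW,W,E,SE,N}
∂A = {S,NE,NW,W,E,SE,N} minus {W,E,SE} = {S,NE,NW,N}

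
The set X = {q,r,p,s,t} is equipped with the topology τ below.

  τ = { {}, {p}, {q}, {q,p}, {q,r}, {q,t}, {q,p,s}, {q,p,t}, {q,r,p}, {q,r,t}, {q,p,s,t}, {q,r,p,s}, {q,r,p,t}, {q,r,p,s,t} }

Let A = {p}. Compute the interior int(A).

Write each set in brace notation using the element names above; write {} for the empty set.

{p}

interior: largest open inside A is {p} (from {}, {p})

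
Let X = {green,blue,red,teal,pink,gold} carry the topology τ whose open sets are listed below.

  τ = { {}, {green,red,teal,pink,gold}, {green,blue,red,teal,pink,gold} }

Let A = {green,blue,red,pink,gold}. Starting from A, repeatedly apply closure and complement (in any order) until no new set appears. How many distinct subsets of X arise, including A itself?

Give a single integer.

closure: X∖int(X∖A) = X∖{} = {green,blue,red,teal,pink,gold}
Let k=closure and c=complement:
  1. A     = {green,blue,red,pink,gold}
  2. kA    = {green,blue,red,teal,pink,gold}
  3. cA    = {teal}
  4. ckA   = {}
— saturated at 4

4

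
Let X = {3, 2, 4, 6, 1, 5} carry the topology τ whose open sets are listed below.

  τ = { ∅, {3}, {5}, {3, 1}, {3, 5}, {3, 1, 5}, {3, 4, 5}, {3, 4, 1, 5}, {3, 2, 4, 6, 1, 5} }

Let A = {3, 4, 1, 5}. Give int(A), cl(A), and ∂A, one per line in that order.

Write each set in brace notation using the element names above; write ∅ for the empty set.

int(A) = {3, 4, 1, 5}
cl(A)  = {3, 2, 4, 6, 1, 5}
∂A     = {2, 6}

interior: largest open inside A is {3, 4, 1, 5} (from ∅, {5}, {3}, {3, 1}, {3, 5}, {3, 1, 5}, {3, 4, 5}, {3, 4, 1, 5})
cl via duality: int({2, 6}) = ∅, so X∖∅ = {3, 2, 4, 6, 1, 5}
cl∖int = {2, 6}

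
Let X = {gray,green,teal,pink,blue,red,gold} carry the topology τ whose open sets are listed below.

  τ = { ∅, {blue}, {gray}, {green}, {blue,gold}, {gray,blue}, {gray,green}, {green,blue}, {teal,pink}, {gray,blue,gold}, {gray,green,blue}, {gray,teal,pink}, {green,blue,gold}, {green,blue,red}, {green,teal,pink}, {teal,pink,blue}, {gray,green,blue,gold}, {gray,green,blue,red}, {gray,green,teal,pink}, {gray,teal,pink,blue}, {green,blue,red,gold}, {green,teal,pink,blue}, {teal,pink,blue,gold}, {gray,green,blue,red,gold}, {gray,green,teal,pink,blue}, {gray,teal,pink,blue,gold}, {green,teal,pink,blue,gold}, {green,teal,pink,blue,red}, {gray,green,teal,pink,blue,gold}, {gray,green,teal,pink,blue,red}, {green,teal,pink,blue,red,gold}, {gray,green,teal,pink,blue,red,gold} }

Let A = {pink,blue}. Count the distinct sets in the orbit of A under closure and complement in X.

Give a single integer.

12

cl via duality: int({gray,green,teal,red,gold}) = {gray,green}, so X∖{gray,green} = {teal,pink,blue,red,gold}
Write k for closure, c for complement:
  1. A     = {pink,blue}
  2. kA    = {teal,pink,blue,red,gold}
  3. cA    = {gray,green,teal,red,gold}
  4. ckA   = {gray,green}
  5. kcA   = {gray,green,teal,pink,red,gold}
  6. kckA  = {gray,green,red}
  7. ckcA  = {blue}
  8. ckckA = {teal,pink,blue,gold}
  9. kckcA = {blue,red,gold}
  10. ckckcA = {gray,green,teal,pink}
  11. kckckcA = {gray,green,teal,pink,red}
  12. ckckckcA = {blue,gold}
applying k or c yields no new set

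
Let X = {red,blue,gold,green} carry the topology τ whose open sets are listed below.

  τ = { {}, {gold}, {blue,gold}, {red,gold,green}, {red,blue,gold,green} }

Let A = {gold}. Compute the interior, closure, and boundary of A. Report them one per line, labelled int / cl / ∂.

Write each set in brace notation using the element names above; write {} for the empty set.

open subsets of A: {}, {gold}; so int(A) = {gold}
closure: X∖int(X∖A) = X∖{} = {red,blue,gold,green}
∂A = {red,blue,gold,green} minus {gold} = {red,blue,green}

int(A) = {gold}
cl(A)  = {red,blue,gold,green}
∂A     = {red,blue,green}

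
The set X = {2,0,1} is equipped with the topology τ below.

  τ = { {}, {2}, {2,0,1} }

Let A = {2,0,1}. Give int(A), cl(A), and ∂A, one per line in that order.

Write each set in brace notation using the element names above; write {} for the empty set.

int(A) = {2,0,1}
cl(A)  = {2,0,1}
∂A     = {}

interior: largest open inside A is {2,0,1} (from {}, {2}, {2,0,1})
cl via duality: int({}) = {}, so X∖{} = {2,0,1}
cl∖int = {}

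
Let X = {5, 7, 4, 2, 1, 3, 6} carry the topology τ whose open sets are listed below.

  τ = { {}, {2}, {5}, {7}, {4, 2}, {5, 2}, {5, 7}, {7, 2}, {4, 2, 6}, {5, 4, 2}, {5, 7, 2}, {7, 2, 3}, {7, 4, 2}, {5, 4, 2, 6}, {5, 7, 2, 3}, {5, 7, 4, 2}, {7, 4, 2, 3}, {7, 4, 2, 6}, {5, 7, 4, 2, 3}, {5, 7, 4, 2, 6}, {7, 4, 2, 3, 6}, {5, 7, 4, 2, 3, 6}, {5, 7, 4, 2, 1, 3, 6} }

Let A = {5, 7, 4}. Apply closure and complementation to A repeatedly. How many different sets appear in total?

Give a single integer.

8

closure: X∖int(X∖A) = X∖{2} = {5, 7, 4, 1, 3, 6}
Let k=closure and c=complement:
  1. A     = {5, 7, 4}
  2. kA    = {5, 7, 4, 1, 3, 6}
  3. cA    = {2, 1, 3, 6}
  4. ckA   = {2}
  5. kcA   = {4, 2, 1, 3, 6}
  6. ckcA  = {5, 7}
  7. kckcA = {5, 7, 1, 3}
  8. ckckcA = {4, 2, 6}
— saturated at 8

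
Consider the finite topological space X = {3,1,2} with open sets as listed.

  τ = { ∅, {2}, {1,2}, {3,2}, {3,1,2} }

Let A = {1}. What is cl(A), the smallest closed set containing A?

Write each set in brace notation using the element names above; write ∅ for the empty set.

{1}

cl via duality: int({3,2}) = {3,2}, so X∖{3,2} = {1}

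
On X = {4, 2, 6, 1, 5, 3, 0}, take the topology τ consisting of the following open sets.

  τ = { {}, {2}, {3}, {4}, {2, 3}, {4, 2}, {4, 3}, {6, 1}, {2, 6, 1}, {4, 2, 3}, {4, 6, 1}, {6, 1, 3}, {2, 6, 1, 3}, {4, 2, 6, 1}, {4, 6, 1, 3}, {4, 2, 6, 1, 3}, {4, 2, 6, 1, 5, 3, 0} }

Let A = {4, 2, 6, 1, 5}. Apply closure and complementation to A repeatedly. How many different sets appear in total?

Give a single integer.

complement {3, 0}; its interior {3}; cl(A) = X∖{3} = {4, 2, 6, 1, 5, 0}
With k = closure, c = complement:
  1. A     = {4, 2, 6, 1, 5}
  2. kA    = {4, 2, 6, 1, 5, 0}
  3. cA    = {3, 0}
  4. ckA   = {3}
  5. kcA   = {5, 3, 0}
  6. ckcA  = {4, 2, 6, 1}
k, c of each give nothing new

6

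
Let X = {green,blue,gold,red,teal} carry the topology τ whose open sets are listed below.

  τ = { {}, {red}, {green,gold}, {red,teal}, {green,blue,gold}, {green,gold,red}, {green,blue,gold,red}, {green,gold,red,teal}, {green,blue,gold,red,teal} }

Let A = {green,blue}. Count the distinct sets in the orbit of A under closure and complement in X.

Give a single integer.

closure: X∖int(X∖A) = X∖{red,teal} = {green,blue,gold}
Let k=closure and c=complement:
  1. A     = {green,blue}
  2. kA    = {green,blue,gold}
  3. cA    = {gold,red,teal}
  4. ckA   = {red,teal}
  5. kcA   = {green,blue,gold,red,teal}
  6. ckcA  = {}
— saturated at 6

6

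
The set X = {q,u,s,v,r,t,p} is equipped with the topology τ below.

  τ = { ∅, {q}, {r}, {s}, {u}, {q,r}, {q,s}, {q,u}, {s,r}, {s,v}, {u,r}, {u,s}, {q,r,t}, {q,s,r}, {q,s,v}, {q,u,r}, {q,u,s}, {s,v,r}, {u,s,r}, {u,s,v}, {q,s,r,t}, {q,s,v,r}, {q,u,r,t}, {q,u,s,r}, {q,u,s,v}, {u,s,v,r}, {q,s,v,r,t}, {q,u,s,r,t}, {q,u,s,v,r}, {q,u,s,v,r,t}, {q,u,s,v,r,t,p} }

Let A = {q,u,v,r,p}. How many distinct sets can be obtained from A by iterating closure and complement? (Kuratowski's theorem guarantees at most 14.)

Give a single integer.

10

X∖A={s,t}, int(X∖A)={s}, hence cl(A)={q,u,v,r,t,p}
Orbit (k=closure, c=complement):
  1. A     = {q,u,v,r,p}
  2. kA    = {q,u,v,r,t,p}
  3. cA    = {s,t}
  4. ckA   = {s}
  5. kcA   = {s,v,t,p}
  6. kckA  = {s,v,p}
  7. ckcA  = {q,u,r}
  8. ckckA = {q,u,r,t}
  9. kckcA = {q,u,r,t,p}
  10. ckckcA = {s,v}
(closed under both — stop)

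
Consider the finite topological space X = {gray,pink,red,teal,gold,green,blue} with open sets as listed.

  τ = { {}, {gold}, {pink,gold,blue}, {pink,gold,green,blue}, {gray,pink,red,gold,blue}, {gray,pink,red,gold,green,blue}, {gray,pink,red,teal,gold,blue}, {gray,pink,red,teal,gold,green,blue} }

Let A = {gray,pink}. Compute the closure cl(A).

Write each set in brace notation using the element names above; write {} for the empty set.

{gray,pink,red,teal,green,blue}

closure: X∖int(X∖A) = X∖{gold} = {gray,pink,red,teal,green,blue}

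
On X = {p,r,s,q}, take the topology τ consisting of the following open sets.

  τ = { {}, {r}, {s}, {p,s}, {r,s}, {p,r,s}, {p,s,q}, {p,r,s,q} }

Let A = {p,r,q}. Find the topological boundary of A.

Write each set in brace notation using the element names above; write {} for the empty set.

{p,q}

U open, U⊆A: {}, {r}. int(A) = ⋃ = {r}
X∖A={s}, int(X∖A)={s}, hence cl(A)={p,r,q}
∂A: remove int from cl → {p,q}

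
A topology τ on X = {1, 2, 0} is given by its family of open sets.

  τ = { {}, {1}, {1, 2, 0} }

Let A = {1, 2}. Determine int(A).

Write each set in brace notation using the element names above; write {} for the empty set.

opens ⊆ A: {}, {1}; union → int = {1}

{1}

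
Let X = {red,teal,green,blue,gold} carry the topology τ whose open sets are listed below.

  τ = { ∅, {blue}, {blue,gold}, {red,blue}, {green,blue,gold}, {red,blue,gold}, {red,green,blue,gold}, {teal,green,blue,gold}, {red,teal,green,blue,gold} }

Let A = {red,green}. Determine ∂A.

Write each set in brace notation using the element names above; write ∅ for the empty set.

{red,teal,green}

U open, U⊆A: ∅. int(A) = ⋃ = ∅
X∖A={teal,blue,gold}, int(X∖A)={blue,gold}, hence cl(A)={red,teal,green}
∂A: remove int from cl → {red,teal,green}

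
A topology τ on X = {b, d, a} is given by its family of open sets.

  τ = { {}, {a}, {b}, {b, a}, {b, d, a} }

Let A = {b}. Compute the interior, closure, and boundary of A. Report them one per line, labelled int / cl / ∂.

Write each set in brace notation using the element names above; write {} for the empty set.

interior: largest open inside A is {b} (from {}, {b})
cl via duality: int({d, a}) = {a}, so X∖{a} = {b, d}
cl∖int = {d}

int(A) = {b}
cl(A)  = {b, d}
∂A     = {d}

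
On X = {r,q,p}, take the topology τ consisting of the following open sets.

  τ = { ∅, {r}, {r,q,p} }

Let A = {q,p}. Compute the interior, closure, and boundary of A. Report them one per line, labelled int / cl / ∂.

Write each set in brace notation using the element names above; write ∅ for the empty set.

opens ⊆ A: ∅; union → int = ∅
complement {r}; its interior {r}; cl(A) = X∖{r} = {q,p}
boundary = {q,p} ∖ ∅ = {q,p}

int(A) = ∅
cl(A)  = {q,p}
∂A     = {q,p}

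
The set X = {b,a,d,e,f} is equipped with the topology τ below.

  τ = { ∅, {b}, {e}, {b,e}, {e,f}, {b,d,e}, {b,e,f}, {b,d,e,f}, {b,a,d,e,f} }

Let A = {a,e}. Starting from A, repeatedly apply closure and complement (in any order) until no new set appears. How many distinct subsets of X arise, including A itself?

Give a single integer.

X∖A={b,d,f}, int(X∖A)={b}, hence cl(A)={a,d,e,f}
Orbit (k=closure, c=complement):
  1. A     = {a,e}
  2. kA    = {a,d,e,f}
  3. cA    = {b,d,f}
  4. ckA   = {b}
  5. kcA   = {b,a,d,f}
  6. kckA  = {b,a,d}
  7. ckcA  = {e}
  8. ckckA = {e,f}
(closed under both — stop)

8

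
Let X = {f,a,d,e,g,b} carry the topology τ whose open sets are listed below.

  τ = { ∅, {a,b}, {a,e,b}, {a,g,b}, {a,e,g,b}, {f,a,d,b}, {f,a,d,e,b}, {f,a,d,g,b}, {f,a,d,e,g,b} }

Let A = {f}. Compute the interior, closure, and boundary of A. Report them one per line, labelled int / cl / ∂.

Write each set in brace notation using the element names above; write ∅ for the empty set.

int(A) = ∅
cl(A)  = {f,d}
∂A     = {f,d}

opens ⊆ A: ∅; union → int = ∅
complement {a,d,e,g,b}; its interior {a,e,g,b}; cl(A) = X∖{a,e,g,b} = {f,d}
boundary = {f,d} ∖ ∅ = {f,d}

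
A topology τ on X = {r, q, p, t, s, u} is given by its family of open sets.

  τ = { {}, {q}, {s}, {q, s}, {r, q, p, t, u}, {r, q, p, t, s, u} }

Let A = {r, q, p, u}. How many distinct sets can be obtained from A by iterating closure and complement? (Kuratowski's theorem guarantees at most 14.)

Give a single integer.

6

X∖A={t, s}, int(X∖A)={s}, hence cl(A)={r, q, p, t, u}
Orbit (k=closure, c=complement):
  1. A     = {r, q, p, u}
  2. kA    = {r, q, p, t, u}
  3. cA    = {t, s}
  4. ckA   = {s}
  5. kcA   = {r, p, t, s, u}
  6. ckcA  = {q}
(closed under both — stop)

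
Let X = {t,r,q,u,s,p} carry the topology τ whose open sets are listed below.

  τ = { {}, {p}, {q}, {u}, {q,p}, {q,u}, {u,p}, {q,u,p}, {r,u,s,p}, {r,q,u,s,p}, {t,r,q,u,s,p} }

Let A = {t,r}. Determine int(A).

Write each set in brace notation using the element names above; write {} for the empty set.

{}

open subsets of A: {}; so int(A) = {}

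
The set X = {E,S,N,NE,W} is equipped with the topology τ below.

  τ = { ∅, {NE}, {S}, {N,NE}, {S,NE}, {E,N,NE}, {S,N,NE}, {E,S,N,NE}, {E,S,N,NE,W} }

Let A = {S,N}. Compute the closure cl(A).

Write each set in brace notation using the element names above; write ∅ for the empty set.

{E,S,N,W}

cl via duality: int({E,NE,W}) = {NE}, so X∖{NE} = {E,S,N,W}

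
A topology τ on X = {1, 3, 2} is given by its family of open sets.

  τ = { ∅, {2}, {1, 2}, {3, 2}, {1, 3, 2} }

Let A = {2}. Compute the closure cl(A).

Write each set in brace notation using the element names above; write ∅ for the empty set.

{1, 3, 2}

closure: X∖int(X∖A) = X∖∅ = {1, 3, 2}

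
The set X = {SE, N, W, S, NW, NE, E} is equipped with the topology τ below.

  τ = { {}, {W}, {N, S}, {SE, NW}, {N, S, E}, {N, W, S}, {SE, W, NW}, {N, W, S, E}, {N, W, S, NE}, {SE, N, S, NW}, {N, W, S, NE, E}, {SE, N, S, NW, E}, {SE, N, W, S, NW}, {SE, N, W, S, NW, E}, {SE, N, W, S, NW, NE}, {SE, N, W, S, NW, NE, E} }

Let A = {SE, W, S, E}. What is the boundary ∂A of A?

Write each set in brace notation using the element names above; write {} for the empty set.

{SE, N, S, NW, NE, E}

open subsets of A: {}, {W}; so int(A) = {W}
closure: X∖int(X∖A) = X∖{} = {SE, N, W, S, NW, NE, E}
∂A = {SE, N, W, S, NW, NE, E} minus {W} = {SE, N, S, NW, NE, E}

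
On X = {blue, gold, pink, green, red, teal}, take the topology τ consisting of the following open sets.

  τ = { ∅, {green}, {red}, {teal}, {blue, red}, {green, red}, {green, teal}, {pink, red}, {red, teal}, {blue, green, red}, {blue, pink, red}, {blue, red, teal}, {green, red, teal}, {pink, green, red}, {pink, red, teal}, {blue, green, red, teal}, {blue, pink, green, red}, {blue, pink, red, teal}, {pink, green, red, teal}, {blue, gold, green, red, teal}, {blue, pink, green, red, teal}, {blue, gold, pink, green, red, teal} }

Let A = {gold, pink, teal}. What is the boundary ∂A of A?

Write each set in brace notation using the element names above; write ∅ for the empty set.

opens ⊆ A: ∅, {teal}; union → int = {teal}
complement {blue, green, red}; its interior {blue, green, red}; cl(A) = X∖{blue, green, red} = {gold, pink, teal}
boundary = {gold, pink, teal} ∖ {teal} = {gold, pink}

{gold, pink}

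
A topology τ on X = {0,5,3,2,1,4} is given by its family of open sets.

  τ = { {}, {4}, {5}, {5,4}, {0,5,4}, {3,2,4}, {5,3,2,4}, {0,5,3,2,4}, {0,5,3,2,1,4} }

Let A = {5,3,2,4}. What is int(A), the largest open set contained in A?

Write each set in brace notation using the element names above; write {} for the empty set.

interior: largest open inside A is {5,3,2,4} (from {}, {4}, {5}, {5,4}, {3,2,4}, {5,3,2,4})

{5,3,2,4}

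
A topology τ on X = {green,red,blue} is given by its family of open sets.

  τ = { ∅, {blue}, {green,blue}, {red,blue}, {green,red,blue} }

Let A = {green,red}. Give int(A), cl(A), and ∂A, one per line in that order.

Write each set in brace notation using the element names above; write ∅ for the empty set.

U open, U⊆A: ∅. int(A) = ⋃ = ∅
X∖A={blue}, int(X∖A)={blue}, hence cl(A)={green,red}
∂A: remove int from cl → {green,red}

int(A) = ∅
cl(A)  = {green,red}
∂A     = {green,red}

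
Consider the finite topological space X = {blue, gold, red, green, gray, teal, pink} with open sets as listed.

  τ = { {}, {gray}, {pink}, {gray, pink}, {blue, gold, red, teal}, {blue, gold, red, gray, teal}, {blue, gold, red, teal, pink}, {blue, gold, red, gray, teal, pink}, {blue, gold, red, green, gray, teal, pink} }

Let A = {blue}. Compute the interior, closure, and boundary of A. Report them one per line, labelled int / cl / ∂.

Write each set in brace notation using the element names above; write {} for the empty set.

open subsets of A: {}; so int(A) = {}
closure: X∖int(X∖A) = X∖{gray, pink} = {blue, gold, red, green, teal}
∂A = {blue, gold, red, green, teal} minus {} = {blue, gold, red, green, teal}

int(A) = {}
cl(A)  = {blue, gold, red, green, teal}
∂A     = {blue, gold, red, green, teal}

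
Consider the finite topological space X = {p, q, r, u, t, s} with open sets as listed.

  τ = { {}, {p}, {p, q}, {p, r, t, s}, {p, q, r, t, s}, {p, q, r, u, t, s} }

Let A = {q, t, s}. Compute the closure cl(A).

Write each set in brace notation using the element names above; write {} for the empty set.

X∖A={p, r, u}, int(X∖A)={p}, hence cl(A)={q, r, u, t, s}

{q, r, u, t, s}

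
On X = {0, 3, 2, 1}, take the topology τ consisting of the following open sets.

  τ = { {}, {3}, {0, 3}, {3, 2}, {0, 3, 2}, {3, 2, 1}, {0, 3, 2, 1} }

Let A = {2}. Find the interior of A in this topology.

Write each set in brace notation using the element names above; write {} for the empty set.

{}

open subsets of A: {}; so int(A) = {}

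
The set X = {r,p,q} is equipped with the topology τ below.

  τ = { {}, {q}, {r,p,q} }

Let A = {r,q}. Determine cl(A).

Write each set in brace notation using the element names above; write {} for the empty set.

{r,p,q}

complement {p}; its interior {}; cl(A) = X∖{} = {r,p,q}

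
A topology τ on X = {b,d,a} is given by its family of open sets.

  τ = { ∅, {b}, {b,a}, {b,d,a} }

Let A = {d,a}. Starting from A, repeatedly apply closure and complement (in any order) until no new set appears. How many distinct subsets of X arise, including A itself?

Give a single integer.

cl via duality: int({b}) = {b}, so X∖{b} = {d,a}
Write k for closure, c for complement:
  1. A     = {d,a}
  2. cA    = {b}
  3. kcA   = {b,d,a}
  4. ckcA  = ∅
applying k or c yields no new set

4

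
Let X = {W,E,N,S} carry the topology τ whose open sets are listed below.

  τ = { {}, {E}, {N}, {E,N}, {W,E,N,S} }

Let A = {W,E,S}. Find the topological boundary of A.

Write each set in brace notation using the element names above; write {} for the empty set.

{W,S}

open subsets of A: {}, {E}; so int(A) = {E}
closure: X∖int(X∖A) = X∖{N} = {W,E,S}
∂A = {W,E,S} minus {E} = {W,S}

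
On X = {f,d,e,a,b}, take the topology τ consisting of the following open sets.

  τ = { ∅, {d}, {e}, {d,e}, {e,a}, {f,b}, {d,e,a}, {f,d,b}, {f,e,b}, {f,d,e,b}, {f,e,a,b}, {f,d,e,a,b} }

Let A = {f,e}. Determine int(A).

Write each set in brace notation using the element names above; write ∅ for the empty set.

opens ⊆ A: ∅, {e}; union → int = {e}

{e}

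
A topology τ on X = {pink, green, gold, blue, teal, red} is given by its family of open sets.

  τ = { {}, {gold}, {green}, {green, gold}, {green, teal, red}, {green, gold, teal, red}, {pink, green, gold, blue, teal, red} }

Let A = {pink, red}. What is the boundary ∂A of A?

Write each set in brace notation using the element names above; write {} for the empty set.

interior: largest open inside A is {} (from {})
cl via duality: int({green, gold, blue, teal}) = {green, gold}, so X∖{green, gold} = {pink, blue, teal, red}
cl∖int = {pink, blue, teal, red}

{pink, blue, teal, red}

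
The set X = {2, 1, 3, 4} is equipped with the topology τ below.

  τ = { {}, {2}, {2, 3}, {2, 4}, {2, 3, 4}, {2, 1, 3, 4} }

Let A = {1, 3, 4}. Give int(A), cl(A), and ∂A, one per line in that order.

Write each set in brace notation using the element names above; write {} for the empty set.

opens ⊆ A: {}; union → int = {}
complement {2}; its interior {2}; cl(A) = X∖{2} = {1, 3, 4}
boundary = {1, 3, 4} ∖ {} = {1, 3, 4}

int(A) = {}
cl(A)  = {1, 3, 4}
∂A     = {1, 3, 4}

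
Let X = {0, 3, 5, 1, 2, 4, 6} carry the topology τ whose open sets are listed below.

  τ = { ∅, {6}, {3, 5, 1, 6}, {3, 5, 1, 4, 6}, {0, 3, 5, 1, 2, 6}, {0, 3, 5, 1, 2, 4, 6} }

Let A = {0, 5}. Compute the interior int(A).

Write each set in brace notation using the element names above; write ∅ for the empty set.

interior: largest open inside A is ∅ (from ∅)

∅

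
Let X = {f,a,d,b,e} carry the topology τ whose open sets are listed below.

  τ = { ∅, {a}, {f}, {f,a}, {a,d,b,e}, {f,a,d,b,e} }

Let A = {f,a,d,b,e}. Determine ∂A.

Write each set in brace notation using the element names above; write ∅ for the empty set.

∅

interior: largest open inside A is {f,a,d,b,e} (from ∅, {f}, {a}, {f,a}, {a,d,b,e}, {f,a,d,b,e})
cl via duality: int(∅) = ∅, so X∖∅ = {f,a,d,b,e}
cl∖int = ∅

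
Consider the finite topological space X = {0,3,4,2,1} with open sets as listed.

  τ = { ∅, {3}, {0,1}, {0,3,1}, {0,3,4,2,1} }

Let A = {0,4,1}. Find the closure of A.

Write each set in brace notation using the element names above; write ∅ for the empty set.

{0,4,2,1}

cl via duality: int({3,2}) = {3}, so X∖{3} = {0,4,2,1}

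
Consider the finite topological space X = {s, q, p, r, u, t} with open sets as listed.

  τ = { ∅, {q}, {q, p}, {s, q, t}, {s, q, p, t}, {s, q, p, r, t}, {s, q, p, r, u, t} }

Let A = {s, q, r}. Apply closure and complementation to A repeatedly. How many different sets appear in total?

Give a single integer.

6

cl via duality: int({p, u, t}) = ∅, so X∖∅ = {s, q, p, r, u, t}
Write k for closure, c for complement:
  1. A     = {s, q, r}
  2. kA    = {s, q, p, r, u, t}
  3. cA    = {p, u, t}
  4. ckA   = ∅
  5. kcA   = {s, p, r, u, t}
  6. ckcA  = {q}
applying k or c yields no new set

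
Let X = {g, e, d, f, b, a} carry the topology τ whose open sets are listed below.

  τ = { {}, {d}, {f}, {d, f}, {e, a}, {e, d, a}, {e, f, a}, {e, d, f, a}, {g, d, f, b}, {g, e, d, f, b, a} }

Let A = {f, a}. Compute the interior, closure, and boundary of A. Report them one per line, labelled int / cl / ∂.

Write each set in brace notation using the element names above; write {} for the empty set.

opens ⊆ A: {}, {f}; union → int = {f}
complement {g, e, d, b}; its interior {d}; cl(A) = X∖{d} = {g, e, f, b, a}
boundary = {g, e, f, b, a} ∖ {f} = {g, e, b, a}

int(A) = {f}
cl(A)  = {g, e, f, b, a}
∂A     = {g, e, b, a}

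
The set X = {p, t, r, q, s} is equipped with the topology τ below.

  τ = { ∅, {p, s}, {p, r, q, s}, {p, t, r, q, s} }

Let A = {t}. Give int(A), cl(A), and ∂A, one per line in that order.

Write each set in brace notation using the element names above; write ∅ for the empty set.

int(A) = ∅
cl(A)  = {t}
∂A     = {t}

U open, U⊆A: ∅. int(A) = ⋃ = ∅
X∖A={p, r, q, s}, int(X∖A)={p, r, q, s}, hence cl(A)={t}
∂A: remove int from cl → {t}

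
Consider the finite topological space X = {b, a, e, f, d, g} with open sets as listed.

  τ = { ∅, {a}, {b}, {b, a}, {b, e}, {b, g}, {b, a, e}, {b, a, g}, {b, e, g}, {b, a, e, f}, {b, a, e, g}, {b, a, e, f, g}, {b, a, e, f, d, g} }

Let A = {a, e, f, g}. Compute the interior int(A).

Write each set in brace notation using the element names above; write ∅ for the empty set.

{a}

opens ⊆ A: ∅, {a}; union → int = {a}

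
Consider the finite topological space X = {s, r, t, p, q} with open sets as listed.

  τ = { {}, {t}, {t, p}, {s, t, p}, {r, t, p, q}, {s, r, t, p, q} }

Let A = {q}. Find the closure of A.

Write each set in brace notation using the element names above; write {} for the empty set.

{r, q}

complement {s, r, t, p}; its interior {s, t, p}; cl(A) = X∖{s, t, p} = {r, q}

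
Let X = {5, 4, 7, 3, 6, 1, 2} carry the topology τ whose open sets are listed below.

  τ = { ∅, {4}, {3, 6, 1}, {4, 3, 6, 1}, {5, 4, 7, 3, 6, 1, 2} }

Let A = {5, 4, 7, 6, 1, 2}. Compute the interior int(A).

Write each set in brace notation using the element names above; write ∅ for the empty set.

opens ⊆ A: ∅, {4}; union → int = {4}

{4}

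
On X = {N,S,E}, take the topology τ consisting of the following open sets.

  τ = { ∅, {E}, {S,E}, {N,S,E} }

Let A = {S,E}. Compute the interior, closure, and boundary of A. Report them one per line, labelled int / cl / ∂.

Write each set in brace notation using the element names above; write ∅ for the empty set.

int(A) = {S,E}
cl(A)  = {N,S,E}
∂A     = {N}

interior: largest open inside A is {S,E} (from ∅, {E}, {S,E})
cl via duality: int({N}) = ∅, so X∖∅ = {N,S,E}
cl∖int = {N}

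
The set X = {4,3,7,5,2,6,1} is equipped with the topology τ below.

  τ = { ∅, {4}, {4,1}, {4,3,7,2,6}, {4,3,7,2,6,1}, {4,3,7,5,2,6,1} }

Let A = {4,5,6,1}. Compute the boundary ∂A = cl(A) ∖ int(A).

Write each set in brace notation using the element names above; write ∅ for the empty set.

interior: largest open inside A is {4,1} (from ∅, {4}, {4,1})
cl via duality: int({3,7,2}) = ∅, so X∖∅ = {4,3,7,5,2,6,1}
cl∖int = {3,7,5,2,6}

{3,7,5,2,6}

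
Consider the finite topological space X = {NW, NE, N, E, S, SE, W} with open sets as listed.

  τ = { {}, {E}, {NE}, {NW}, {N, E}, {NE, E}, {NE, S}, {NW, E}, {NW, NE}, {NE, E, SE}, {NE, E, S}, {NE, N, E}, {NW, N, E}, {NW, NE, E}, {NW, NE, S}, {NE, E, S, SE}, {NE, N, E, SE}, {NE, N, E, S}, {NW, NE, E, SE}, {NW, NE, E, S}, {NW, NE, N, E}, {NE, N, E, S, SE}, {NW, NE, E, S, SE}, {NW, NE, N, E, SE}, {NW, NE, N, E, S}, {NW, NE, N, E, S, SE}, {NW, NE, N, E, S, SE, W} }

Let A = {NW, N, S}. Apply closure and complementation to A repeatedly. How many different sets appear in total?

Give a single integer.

complement {NE, E, SE, W}; its interior {NE, E, SE}; cl(A) = X∖{NE, E, SE} = {NW, N, S, W}
With k = closure, c = complement:
  1. A     = {NW, N, S}
  2. kA    = {NW, N, S, W}
  3. cA    = {NE, E, SE, W}
  4. ckA   = {NE, E, SE}
  5. kcA   = {NE, N, E, S, SE, W}
  6. ckcA  = {NW}
  7. kckcA = {NW, W}
  8. ckckcA = {NE, N, E, S, SE}
k, c of each give nothing new

8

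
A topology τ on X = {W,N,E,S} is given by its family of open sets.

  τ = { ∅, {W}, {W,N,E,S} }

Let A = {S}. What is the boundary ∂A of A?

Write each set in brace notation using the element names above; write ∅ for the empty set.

{N,E,S}

U open, U⊆A: ∅. int(A) = ⋃ = ∅
X∖A={W,N,E}, int(X∖A)={W}, hence cl(A)={N,E,S}
∂A: remove int from cl → {N,E,S}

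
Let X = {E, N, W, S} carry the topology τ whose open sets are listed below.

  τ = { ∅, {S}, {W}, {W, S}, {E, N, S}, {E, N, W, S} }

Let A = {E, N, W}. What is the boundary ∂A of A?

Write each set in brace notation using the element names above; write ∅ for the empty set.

interior: largest open inside A is {W} (from ∅, {W})
cl via duality: int({S}) = {S}, so X∖{S} = {E, N, W}
cl∖int = {E, N}

{E, N}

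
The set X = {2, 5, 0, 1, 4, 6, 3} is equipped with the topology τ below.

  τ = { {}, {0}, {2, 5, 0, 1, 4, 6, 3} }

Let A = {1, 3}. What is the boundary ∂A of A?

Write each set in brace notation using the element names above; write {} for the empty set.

{2, 5, 1, 4, 6, 3}

opens ⊆ A: {}; union → int = {}
complement {2, 5, 0, 4, 6}; its interior {0}; cl(A) = X∖{0} = {2, 5, 1, 4, 6, 3}
boundary = {2, 5, 1, 4, 6, 3} ∖ {} = {2, 5, 1, 4, 6, 3}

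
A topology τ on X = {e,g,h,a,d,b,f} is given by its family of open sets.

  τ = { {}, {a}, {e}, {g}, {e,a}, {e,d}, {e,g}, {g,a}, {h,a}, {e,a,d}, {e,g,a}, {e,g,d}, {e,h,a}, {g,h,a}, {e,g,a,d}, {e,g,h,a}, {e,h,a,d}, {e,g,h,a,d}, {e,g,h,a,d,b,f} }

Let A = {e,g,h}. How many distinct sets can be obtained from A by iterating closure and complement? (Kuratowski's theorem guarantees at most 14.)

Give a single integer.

10

complement {a,d,b,f}; its interior {a}; cl(A) = X∖{a} = {e,g,h,d,b,f}
With k = closure, c = complement:
  1. A     = {e,g,h}
  2. kA    = {e,g,h,d,b,f}
  3. cA    = {a,d,b,f}
  4. ckA   = {a}
  5. kcA   = {h,a,d,b,f}
  6. kckA  = {h,a,b,f}
  7. ckcA  = {e,g}
  8. ckckA = {e,g,d}
  9. kckcA = {e,g,d,b,f}
  10. ckckcA = {h,a}
k, c of each give nothing new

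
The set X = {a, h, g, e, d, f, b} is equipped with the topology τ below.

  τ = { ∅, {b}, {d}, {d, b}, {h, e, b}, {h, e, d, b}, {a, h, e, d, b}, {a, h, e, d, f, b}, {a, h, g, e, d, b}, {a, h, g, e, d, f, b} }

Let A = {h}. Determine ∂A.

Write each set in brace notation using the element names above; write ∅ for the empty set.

{a, h, g, e, f}

interior: largest open inside A is ∅ (from ∅)
cl via duality: int({a, g, e, d, f, b}) = {d, b}, so X∖{d, b} = {a, h, g, e, f}
cl∖int = {a, h, g, e, f}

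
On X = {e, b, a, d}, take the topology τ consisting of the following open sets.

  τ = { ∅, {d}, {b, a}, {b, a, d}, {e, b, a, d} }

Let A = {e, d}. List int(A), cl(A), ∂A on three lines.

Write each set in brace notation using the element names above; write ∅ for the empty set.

int(A) = {d}
cl(A)  = {e, d}
∂A     = {e}

interior: largest open inside A is {d} (from ∅, {d})
cl via duality: int({b, a}) = {b, a}, so X∖{b, a} = {e, d}
cl∖int = {e}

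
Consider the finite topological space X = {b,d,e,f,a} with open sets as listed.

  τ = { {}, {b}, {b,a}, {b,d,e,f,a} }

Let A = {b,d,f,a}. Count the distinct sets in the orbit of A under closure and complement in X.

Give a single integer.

6

closure: X∖int(X∖A) = X∖{} = {b,d,e,f,a}
Let k=closure and c=complement:
  1. A     = {b,d,f,a}
  2. kA    = {b,d,e,f,a}
  3. cA    = {e}
  4. ckA   = {}
  5. kcA   = {d,e,f}
  6. ckcA  = {b,a}
— saturated at 6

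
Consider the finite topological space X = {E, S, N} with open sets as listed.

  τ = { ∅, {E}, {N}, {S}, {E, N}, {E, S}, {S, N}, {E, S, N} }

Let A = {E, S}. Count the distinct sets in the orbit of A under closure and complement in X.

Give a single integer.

2

complement {N}; its interior {N}; cl(A) = X∖{N} = {E, S}
With k = closure, c = complement:
  1. A     = {E, S}
  2. cA    = {N}
k, c of each give nothing new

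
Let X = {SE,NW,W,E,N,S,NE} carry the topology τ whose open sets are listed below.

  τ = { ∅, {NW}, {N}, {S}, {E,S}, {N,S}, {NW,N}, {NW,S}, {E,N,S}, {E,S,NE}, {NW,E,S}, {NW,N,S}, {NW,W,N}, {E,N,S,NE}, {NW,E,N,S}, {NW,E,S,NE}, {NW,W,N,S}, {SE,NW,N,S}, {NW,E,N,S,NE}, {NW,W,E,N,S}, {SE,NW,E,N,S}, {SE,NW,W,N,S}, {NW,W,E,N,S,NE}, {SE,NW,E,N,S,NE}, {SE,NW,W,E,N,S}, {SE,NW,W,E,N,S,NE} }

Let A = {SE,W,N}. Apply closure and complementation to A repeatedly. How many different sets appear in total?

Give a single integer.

complement {NW,E,S,NE}; its interior {NW,E,S,NE}; cl(A) = X∖{NW,E,S,NE} = {SE,W,N}
With k = closure, c = complement:
  1. A     = {SE,W,N}
  2. cA    = {NW,E,S,NE}
  3. kcA   = {SE,NW,W,E,S,NE}
  4. ckcA  = {N}
k, c of each give nothing new

4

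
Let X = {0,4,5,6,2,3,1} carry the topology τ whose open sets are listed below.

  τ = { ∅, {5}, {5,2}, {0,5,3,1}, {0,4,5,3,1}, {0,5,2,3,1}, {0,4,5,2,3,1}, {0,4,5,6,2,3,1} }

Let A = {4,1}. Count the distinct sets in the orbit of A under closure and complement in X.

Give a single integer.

closure: X∖int(X∖A) = X∖{5,2} = {0,4,6,3,1}
Let k=closure and c=complement:
  1. A     = {4,1}
  2. kA    = {0,4,6,3,1}
  3. cA    = {0,5,6,2,3}
  4. ckA   = {5,2}
  5. kcA   = {0,4,5,6,2,3,1}
  6. ckcA  = ∅
— saturated at 6

6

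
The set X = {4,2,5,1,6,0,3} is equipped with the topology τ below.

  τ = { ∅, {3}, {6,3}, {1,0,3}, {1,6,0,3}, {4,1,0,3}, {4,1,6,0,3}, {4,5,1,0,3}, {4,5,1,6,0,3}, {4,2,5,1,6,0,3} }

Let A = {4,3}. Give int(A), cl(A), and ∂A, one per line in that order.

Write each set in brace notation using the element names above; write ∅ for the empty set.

open subsets of A: ∅, {3}; so int(A) = {3}
closure: X∖int(X∖A) = X∖∅ = {4,2,5,1,6,0,3}
∂A = {4,2,5,1,6,0,3} minus {3} = {4,2,5,1,6,0}

int(A) = {3}
cl(A)  = {4,2,5,1,6,0,3}
∂A     = {4,2,5,1,6,0}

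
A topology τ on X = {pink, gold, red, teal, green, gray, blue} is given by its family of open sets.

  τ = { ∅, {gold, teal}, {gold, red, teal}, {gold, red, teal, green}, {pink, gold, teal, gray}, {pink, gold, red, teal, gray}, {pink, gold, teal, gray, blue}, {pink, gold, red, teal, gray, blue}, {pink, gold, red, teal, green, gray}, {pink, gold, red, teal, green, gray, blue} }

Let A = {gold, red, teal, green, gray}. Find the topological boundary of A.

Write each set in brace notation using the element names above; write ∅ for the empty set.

{pink, gray, blue}

U open, U⊆A: ∅, {gold, teal}, {gold, red, teal}, {gold, red, teal, green}. int(A) = ⋃ = {gold, red, teal, green}
X∖A={pink, blue}, int(X∖A)=∅, hence cl(A)={pink, gold, red, teal, green, gray, blue}
∂A: remove int from cl → {pink, gray, blue}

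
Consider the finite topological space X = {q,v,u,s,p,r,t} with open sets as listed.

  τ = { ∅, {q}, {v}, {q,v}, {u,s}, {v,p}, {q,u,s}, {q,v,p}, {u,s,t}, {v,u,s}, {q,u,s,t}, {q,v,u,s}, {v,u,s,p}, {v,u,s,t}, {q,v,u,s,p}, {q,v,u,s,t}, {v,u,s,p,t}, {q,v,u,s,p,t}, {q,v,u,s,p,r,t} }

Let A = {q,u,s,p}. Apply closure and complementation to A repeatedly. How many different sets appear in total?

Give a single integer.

10

closure: X∖int(X∖A) = X∖{v} = {q,u,s,p,r,t}
Let k=closure and c=complement:
  1. A     = {q,u,s,p}
  2. kA    = {q,u,s,p,r,t}
  3. cA    = {v,r,t}
  4. ckA   = {v}
  5. kcA   = {v,p,r,t}
  6. kckA  = {v,p,r}
  7. ckcA  = {q,u,s}
  8. ckckA = {q,u,s,t}
  9. kckcA = {q,u,s,r,t}
  10. ckckcA = {v,p}
— saturated at 10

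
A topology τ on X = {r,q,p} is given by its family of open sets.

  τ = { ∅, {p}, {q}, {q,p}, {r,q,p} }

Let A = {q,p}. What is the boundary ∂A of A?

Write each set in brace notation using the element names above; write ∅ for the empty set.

{r}

U open, U⊆A: ∅, {q}, {p}, {q,p}. int(A) = ⋃ = {q,p}
X∖A={r}, int(X∖A)=∅, hence cl(A)={r,q,p}
∂A: remove int from cl → {r}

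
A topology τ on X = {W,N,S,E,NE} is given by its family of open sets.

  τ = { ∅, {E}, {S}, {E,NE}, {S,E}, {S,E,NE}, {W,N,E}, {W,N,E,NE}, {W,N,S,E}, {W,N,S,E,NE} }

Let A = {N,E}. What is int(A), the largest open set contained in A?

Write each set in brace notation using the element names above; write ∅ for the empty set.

{E}

opens ⊆ A: ∅, {E}; union → int = {E}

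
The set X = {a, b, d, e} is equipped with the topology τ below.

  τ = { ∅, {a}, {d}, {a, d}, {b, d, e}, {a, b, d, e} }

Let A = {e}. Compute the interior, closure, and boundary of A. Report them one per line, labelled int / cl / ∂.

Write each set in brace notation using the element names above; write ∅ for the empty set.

int(A) = ∅
cl(A)  = {b, e}
∂A     = {b, e}

interior: largest open inside A is ∅ (from ∅)
cl via duality: int({a, b, d}) = {a, d}, so X∖{a, d} = {b, e}
cl∖int = {b, e}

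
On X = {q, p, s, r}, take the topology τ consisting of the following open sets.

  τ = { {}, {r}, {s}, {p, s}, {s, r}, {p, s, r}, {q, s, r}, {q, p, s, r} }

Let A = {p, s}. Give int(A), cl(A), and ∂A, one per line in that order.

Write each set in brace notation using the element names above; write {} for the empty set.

opens ⊆ A: {}, {s}, {p, s}; union → int = {p, s}
complement {q, r}; its interior {r}; cl(A) = X∖{r} = {q, p, s}
boundary = {q, p, s} ∖ {p, s} = {q}

int(A) = {p, s}
cl(A)  = {q, p, s}
∂A     = {q}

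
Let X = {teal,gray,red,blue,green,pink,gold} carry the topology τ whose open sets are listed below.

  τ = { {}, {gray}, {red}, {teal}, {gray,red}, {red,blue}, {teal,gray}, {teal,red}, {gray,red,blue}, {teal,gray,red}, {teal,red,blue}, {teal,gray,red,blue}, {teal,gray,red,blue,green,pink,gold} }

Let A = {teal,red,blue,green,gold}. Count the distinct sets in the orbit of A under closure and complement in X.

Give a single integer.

complement {gray,pink}; its interior {gray}; cl(A) = X∖{gray} = {teal,red,blue,green,pink,gold}
With k = closure, c = complement:
  1. A     = {teal,red,blue,green,gold}
  2. kA    = {teal,red,blue,green,pink,gold}
  3. cA    = {gray,pink}
  4. ckA   = {gray}
  5. kcA   = {gray,green,pink,gold}
  6. ckcA  = {teal,red,blue}
k, c of each give nothing new

6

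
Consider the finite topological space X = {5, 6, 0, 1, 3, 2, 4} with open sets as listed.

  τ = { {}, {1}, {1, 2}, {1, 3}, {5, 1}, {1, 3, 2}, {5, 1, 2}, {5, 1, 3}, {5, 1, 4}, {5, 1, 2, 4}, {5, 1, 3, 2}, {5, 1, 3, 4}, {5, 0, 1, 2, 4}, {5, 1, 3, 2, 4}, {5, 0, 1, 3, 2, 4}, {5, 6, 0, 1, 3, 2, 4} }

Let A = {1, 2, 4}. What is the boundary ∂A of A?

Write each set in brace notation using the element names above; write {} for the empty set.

{5, 6, 0, 3, 4}

U open, U⊆A: {}, {1}, {1, 2}. int(A) = ⋃ = {1, 2}
X∖A={5, 6, 0, 3}, int(X∖A)={}, hence cl(A)={5, 6, 0, 1, 3, 2, 4}
∂A: remove int from cl → {5, 6, 0, 3, 4}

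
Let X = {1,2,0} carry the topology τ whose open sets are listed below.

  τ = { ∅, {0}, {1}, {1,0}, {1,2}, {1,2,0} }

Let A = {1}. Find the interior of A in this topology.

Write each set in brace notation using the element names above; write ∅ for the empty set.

{1}

opens ⊆ A: ∅, {1}; union → int = {1}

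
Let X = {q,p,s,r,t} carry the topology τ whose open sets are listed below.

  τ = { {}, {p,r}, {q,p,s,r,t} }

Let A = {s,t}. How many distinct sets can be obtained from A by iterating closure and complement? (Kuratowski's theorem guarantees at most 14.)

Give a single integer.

closure: X∖int(X∖A) = X∖{p,r} = {q,s,t}
Let k=closure and c=complement:
  1. A     = {s,t}
  2. kA    = {q,s,t}
  3. cA    = {q,p,r}
  4. ckA   = {p,r}
  5. kcA   = {q,p,s,r,t}
  6. ckcA  = {}
— saturated at 6

6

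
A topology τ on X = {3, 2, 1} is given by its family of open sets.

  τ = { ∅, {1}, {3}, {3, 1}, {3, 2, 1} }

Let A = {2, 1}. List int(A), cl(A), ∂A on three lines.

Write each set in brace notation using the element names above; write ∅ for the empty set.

int(A) = {1}
cl(A)  = {2, 1}
∂A     = {2}

open subsets of A: ∅, {1}; so int(A) = {1}
closure: X∖int(X∖A) = X∖{3} = {2, 1}
∂A = {2, 1} minus {1} = {2}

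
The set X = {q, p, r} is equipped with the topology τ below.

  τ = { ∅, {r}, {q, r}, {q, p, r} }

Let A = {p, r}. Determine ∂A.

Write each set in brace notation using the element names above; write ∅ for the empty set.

{q, p}

opens ⊆ A: ∅, {r}; union → int = {r}
complement {q}; its interior ∅; cl(A) = X∖∅ = {q, p, r}
boundary = {q, p, r} ∖ {r} = {q, p}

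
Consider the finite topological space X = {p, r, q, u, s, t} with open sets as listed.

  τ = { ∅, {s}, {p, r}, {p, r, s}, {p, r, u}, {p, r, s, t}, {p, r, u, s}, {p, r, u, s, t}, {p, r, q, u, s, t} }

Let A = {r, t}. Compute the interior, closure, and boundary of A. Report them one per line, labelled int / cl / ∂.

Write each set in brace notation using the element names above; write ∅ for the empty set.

int(A) = ∅
cl(A)  = {p, r, q, u, t}
∂A     = {p, r, q, u, t}

open subsets of A: ∅; so int(A) = ∅
closure: X∖int(X∖A) = X∖{s} = {p, r, q, u, t}
∂A = {p, r, q, u, t} minus ∅ = {p, r, q, u, t}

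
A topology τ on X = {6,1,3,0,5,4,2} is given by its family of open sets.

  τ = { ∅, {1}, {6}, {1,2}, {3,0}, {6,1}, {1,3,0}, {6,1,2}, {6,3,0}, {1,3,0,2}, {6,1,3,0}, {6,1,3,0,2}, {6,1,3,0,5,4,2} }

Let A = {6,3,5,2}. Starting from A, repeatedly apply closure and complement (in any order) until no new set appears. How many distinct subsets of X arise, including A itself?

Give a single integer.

12

complement {1,0,4}; its interior {1}; cl(A) = X∖{1} = {6,3,0,5,4,2}
With k = closure, c = complement:
  1. A     = {6,3,5,2}
  2. kA    = {6,3,0,5,4,2}
  3. cA    = {1,0,4}
  4. ckA   = {1}
  5. kcA   = {1,3,0,5,4,2}
  6. kckA  = {1,5,4,2}
  7. ckcA  = {6}
  8. ckckA = {6,3,0}
  9. kckcA = {6,5,4}
  10. kckckA = {6,3,0,5,4}
  11. ckckcA = {1,3,0,2}
  12. ckckckA = {1,2}
k, c of each give nothing new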